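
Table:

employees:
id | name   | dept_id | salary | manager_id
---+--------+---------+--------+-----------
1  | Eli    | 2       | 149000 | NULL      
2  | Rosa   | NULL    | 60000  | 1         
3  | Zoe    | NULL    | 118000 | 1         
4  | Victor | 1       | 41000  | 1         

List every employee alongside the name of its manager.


This is a self-join: employees is joined to a second copy of itself, matching each row's manager_id to another row's id. Use LEFT JOIN so rows with manager_id=NULL are kept.
  - employee 1 (Eli): manager_id=NULL -> NULL
  - employee 2 (Rosa): manager_id=1 -> Eli
  - employee 3 (Zoe): manager_id=1 -> Eli
  - employee 4 (Victor): manager_id=1 -> Eli

SQL:
SELECT a.name AS item, b.name AS manager
FROM employees a
LEFT JOIN employees b ON a.manager_id = b.id

Result:
item   | manager
-------+--------
Eli    | NULL   
Rosa   | Eli    
Zoe    | Eli    
Victor | Eli    


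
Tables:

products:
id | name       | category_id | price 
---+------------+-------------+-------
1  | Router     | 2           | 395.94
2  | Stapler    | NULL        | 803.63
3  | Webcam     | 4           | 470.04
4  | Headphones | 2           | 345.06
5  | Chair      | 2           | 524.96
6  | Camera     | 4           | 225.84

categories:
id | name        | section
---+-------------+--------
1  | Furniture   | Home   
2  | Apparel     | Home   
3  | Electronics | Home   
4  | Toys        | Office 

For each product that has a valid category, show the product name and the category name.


INNER JOIN keeps only products rows whose category_id matches an id in categories. Walk through each product:
  - product 1 (Router): category_id=2 -> matches Apparel
  - product 2 (Stapler): category_id=NULL, no match -> dropped
  - product 3 (Webcam): category_id=4 -> matches Toys
  - product 4 (Headphones): category_id=2 -> matches Apparel
  - product 5 (Chair): category_id=2 -> matches Apparel
  - product 6 (Camera): category_id=4 -> matches Toys
So 1 of 6 rows is dropped.

SQL:
SELECT a.name, b.name AS category
FROM products a
INNER JOIN categories b ON a.category_id = b.id

Result:
name       | category
-----------+---------
Router     | Apparel 
Webcam     | Toys    
Headphones | Apparel 
Chair      | Apparel 
Camera     | Toys    


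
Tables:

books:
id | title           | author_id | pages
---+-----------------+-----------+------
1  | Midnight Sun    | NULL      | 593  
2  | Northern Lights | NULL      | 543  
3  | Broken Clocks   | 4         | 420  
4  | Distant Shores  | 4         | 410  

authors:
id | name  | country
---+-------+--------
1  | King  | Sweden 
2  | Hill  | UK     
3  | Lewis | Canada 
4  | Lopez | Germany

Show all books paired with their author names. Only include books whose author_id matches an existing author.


INNER JOIN keeps only books rows whose author_id matches an id in authors. Walk through each book:
  - book 1 (Midnight Sun): author_id=NULL, no match -> dropped
  - book 2 (Northern Lights): author_id=NULL, no match -> dropped
  - book 3 (Broken Clocks): author_id=4 -> matches Lopez
  - book 4 (Distant Shores): author_id=4 -> matches Lopez
So 2 of 4 rows are dropped.

SQL:
SELECT a.title, b.name AS author
FROM books a
INNER JOIN authors b ON a.author_id = b.id

Result:
title          | author
---------------+-------
Broken Clocks  | Lopez 
Distant Shores | Lopez 


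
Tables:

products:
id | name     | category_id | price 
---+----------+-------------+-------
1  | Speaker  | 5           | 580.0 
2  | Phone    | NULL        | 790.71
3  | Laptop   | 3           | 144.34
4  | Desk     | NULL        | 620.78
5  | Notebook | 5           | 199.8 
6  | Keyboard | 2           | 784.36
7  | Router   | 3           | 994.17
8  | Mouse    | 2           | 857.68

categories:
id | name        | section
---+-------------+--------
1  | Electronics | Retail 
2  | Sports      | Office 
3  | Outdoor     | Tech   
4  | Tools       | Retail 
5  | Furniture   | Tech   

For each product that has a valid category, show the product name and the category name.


INNER JOIN keeps only products rows whose category_id matches an id in categories. Walk through each product:
  - product 1 (Speaker): category_id=5 -> matches Furniture
  - product 2 (Phone): category_id=NULL, no match -> dropped
  - product 3 (Laptop): category_id=3 -> matches Outdoor
  - product 4 (Desk): category_id=NULL, no match -> dropped
  - product 5 (Notebook): category_id=5 -> matches Furniture
  - product 6 (Keyboard): category_id=2 -> matches Sports
  - product 7 (Router): category_id=3 -> matches Outdoor
  - product 8 (Mouse): category_id=2 -> matches Sports
So 2 of 8 rows are dropped.

SQL:
SELECT a.name, b.name AS category
FROM products a
INNER JOIN categories b ON a.category_id = b.id

Result:
name     | category 
---------+----------
Speaker  | Furniture
Laptop   | Outdoor  
Notebook | Furniture
Keyboard | Sports   
Router   | Outdoor  
Mouse    | Sports   


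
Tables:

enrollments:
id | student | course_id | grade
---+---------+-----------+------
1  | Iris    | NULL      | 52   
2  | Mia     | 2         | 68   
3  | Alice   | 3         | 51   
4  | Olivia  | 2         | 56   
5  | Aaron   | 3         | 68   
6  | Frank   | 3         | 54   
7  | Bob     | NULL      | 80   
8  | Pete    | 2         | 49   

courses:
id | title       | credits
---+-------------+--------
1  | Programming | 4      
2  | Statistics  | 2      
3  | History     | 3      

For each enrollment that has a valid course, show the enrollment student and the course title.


INNER JOIN keeps only enrollments rows whose course_id matches an id in courses. Walk through each enrollment:
  - enrollment 1 (Iris): course_id=NULL, no match -> dropped
  - enrollment 2 (Mia): course_id=2 -> matches Statistics
  - enrollment 3 (Alice): course_id=3 -> matches History
  - enrollment 4 (Olivia): course_id=2 -> matches Statistics
  - enrollment 5 (Aaron): course_id=3 -> matches History
  - enrollment 6 (Frank): course_id=3 -> matches History
  - enrollment 7 (Bob): course_id=NULL, no match -> dropped
  - enrollment 8 (Pete): course_id=2 -> matches Statistics
So 2 of 8 rows are dropped.

SQL:
SELECT a.student, b.title AS course
FROM enrollments a
INNER JOIN courses b ON a.course_id = b.id

Result:
student | course    
--------+-----------
Mia     | Statistics
Alice   | History   
Olivia  | Statistics
Aaron   | History   
Frank   | History   
Pete    | Statistics


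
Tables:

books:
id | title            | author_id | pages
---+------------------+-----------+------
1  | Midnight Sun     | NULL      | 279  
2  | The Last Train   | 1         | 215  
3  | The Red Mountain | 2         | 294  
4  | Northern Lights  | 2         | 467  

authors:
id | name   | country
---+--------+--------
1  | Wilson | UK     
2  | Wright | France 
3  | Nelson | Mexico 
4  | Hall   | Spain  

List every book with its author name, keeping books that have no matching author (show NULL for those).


LEFT JOIN keeps every row from books (the left table); where author_id has no match in authors, the author columns become NULL. Walk through each book:
  - book 1 (Midnight Sun): author_id=NULL, no match -> kept with NULL
  - book 2 (The Last Train): author_id=1 -> matches Wilson
  - book 3 (The Red Mountain): author_id=2 -> matches Wright
  - book 4 (Northern Lights): author_id=2 -> matches Wright
All 4 rows appear; 1 has NULL author.

SQL:
SELECT a.title, b.name AS author
FROM books a
LEFT JOIN authors b ON a.author_id = b.id

Result:
title            | author
-----------------+-------
Midnight Sun     | NULL  
The Last Train   | Wilson
The Red Mountain | Wright
Northern Lights  | Wright


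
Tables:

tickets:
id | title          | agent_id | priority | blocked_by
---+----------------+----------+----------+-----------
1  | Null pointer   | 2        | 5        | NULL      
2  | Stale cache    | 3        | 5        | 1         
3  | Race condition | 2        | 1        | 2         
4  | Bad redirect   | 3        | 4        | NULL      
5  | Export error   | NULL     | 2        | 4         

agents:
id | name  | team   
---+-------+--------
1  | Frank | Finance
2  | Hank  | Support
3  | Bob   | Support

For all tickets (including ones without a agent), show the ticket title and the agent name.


LEFT JOIN keeps every row from tickets (the left table); where agent_id has no match in agents, the agent columns become NULL. Walk through each ticket:
  - ticket 1 (Null pointer): agent_id=2 -> matches Hank
  - ticket 2 (Stale cache): agent_id=3 -> matches Bob
  - ticket 3 (Race condition): agent_id=2 -> matches Hank
  - ticket 4 (Bad redirect): agent_id=3 -> matches Bob
  - ticket 5 (Export error): agent_id=NULL, no match -> kept with NULL
All 5 rows appear; 1 has NULL agent.

SQL:
SELECT a.title, b.name AS agent
FROM tickets a
LEFT JOIN agents b ON a.agent_id = b.id

Result:
title          | agent
---------------+------
Null pointer   | Hank 
Stale cache    | Bob  
Race condition | Hank 
Bad redirect   | Bob  
Export error   | NULL 


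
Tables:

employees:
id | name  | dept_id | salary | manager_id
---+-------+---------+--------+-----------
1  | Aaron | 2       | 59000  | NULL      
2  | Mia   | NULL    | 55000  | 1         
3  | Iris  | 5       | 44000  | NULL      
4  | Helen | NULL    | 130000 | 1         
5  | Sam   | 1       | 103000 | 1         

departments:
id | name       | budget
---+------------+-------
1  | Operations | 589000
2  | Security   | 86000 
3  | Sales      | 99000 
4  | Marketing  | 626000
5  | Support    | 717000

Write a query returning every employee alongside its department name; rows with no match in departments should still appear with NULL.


LEFT JOIN keeps every row from employees (the left table); where dept_id has no match in departments, the department columns become NULL. Walk through each employee:
  - employee 1 (Aaron): dept_id=2 -> matches Security
  - employee 2 (Mia): dept_id=NULL, no match -> kept with NULL
  - employee 3 (Iris): dept_id=5 -> matches Support
  - employee 4 (Helen): dept_id=NULL, no match -> kept with NULL
  - employee 5 (Sam): dept_id=1 -> matches Operations
All 5 rows appear; 2 have NULL department.

SQL:
SELECT a.name, b.name AS department
FROM employees a
LEFT JOIN departments b ON a.dept_id = b.id

Result:
name  | department
------+-----------
Aaron | Security  
Mia   | NULL      
Iris  | Support   
Helen | NULL      
Sam   | Operations


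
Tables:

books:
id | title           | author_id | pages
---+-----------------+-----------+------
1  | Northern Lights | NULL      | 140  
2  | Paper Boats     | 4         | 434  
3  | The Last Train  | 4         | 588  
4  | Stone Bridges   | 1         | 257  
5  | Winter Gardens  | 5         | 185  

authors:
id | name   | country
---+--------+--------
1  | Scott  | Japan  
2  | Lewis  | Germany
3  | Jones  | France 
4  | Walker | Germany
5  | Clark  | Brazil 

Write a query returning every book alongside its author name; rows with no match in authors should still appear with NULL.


LEFT JOIN keeps every row from books (the left table); where author_id has no match in authors, the author columns become NULL. Walk through each book:
  - book 1 (Northern Lights): author_id=NULL, no match -> kept with NULL
  - book 2 (Paper Boats): author_id=4 -> matches Walker
  - book 3 (The Last Train): author_id=4 -> matches Walker
  - book 4 (Stone Bridges): author_id=1 -> matches Scott
  - book 5 (Winter Gardens): author_id=5 -> matches Clark
All 5 rows appear; 1 has NULL author.

SQL:
SELECT a.title, b.name AS author
FROM books a
LEFT JOIN authors b ON a.author_id = b.id

Result:
title           | author
----------------+-------
Northern Lights | NULL  
Paper Boats     | Walker
The Last Train  | Walker
Stone Bridges   | Scott 
Winter Gardens  | Clark 


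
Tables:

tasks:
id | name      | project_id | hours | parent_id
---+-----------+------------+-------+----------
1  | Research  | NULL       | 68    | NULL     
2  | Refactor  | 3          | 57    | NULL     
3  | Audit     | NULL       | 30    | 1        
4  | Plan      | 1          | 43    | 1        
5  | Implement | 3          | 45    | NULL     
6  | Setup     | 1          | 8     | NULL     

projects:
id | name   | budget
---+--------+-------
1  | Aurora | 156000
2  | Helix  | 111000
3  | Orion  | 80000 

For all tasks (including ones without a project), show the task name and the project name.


LEFT JOIN keeps every row from tasks (the left table); where project_id has no match in projects, the project columns become NULL. Walk through each task:
  - task 1 (Research): project_id=NULL, no match -> kept with NULL
  - task 2 (Refactor): project_id=3 -> matches Orion
  - task 3 (Audit): project_id=NULL, no match -> kept with NULL
  - task 4 (Plan): project_id=1 -> matches Aurora
  - task 5 (Implement): project_id=3 -> matches Orion
  - task 6 (Setup): project_id=1 -> matches Aurora
All 6 rows appear; 2 have NULL project.

SQL:
SELECT a.name, b.name AS project
FROM tasks a
LEFT JOIN projects b ON a.project_id = b.id

Result:
name      | project
----------+--------
Research  | NULL   
Refactor  | Orion  
Audit     | NULL   
Plan      | Aurora 
Implement | Orion  
Setup     | Aurora 


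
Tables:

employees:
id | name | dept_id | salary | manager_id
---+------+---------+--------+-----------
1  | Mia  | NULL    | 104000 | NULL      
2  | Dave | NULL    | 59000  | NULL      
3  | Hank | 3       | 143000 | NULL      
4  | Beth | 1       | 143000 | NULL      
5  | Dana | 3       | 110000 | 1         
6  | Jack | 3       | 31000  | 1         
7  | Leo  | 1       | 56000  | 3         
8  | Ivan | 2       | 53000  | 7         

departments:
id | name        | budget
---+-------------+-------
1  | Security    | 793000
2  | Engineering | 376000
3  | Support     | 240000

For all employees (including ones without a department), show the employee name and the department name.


LEFT JOIN keeps every row from employees (the left table); where dept_id has no match in departments, the department columns become NULL. Walk through each employee:
  - employee 1 (Mia): dept_id=NULL, no match -> kept with NULL
  - employee 2 (Dave): dept_id=NULL, no match -> kept with NULL
  - employee 3 (Hank): dept_id=3 -> matches Support
  - employee 4 (Beth): dept_id=1 -> matches Security
  - employee 5 (Dana): dept_id=3 -> matches Support
  - employee 6 (Jack): dept_id=3 -> matches Support
  - employee 7 (Leo): dept_id=1 -> matches Security
  - employee 8 (Ivan): dept_id=2 -> matches Engineering
All 8 rows appear; 2 have NULL department.

SQL:
SELECT a.name, b.name AS department
FROM employees a
LEFT JOIN departments b ON a.dept_id = b.id

Result:
name | department 
-----+------------
Mia  | NULL       
Dave | NULL       
Hank | Support    
Beth | Security   
Dana | Support    
Jack | Support    
Leo  | Security   
Ivan | Engineering


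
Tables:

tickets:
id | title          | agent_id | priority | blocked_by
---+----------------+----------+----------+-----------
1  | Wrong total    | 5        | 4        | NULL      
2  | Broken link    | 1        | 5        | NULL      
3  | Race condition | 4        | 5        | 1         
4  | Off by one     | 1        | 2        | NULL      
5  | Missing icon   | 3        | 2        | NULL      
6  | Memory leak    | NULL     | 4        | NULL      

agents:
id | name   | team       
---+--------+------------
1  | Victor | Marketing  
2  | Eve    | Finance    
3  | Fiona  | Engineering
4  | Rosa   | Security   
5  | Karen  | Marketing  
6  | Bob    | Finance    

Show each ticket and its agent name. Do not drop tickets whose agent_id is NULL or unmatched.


LEFT JOIN keeps every row from tickets (the left table); where agent_id has no match in agents, the agent columns become NULL. Walk through each ticket:
  - ticket 1 (Wrong total): agent_id=5 -> matches Karen
  - ticket 2 (Broken link): agent_id=1 -> matches Victor
  - ticket 3 (Race condition): agent_id=4 -> matches Rosa
  - ticket 4 (Off by one): agent_id=1 -> matches Victor
  - ticket 5 (Missing icon): agent_id=3 -> matches Fiona
  - ticket 6 (Memory leak): agent_id=NULL, no match -> kept with NULL
All 6 rows appear; 1 has NULL agent.

SQL:
SELECT a.title, b.name AS agent
FROM tickets a
LEFT JOIN agents b ON a.agent_id = b.id

Result:
title          | agent 
---------------+-------
Wrong total    | Karen 
Broken link    | Victor
Race condition | Rosa  
Off by one     | Victor
Missing icon   | Fiona 
Memory leak    | NULL  


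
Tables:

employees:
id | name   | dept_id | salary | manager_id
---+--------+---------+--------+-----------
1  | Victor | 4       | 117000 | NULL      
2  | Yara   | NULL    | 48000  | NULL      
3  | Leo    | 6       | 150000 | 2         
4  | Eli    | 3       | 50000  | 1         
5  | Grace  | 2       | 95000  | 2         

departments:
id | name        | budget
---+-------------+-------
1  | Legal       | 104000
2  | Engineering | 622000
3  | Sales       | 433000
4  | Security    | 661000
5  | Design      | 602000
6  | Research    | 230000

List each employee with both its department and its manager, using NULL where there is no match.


Two LEFT JOINs from the same base table employees: one to departments via dept_id, one to employees itself via manager_id. Both are LEFT so every employee is preserved.
Match against departments:
  - employee 1 (Victor): dept_id=4 -> matches Security
  - employee 2 (Yara): dept_id=NULL, no match -> kept with NULL
  - employee 3 (Leo): dept_id=6 -> matches Research
  - employee 4 (Eli): dept_id=3 -> matches Sales
  - employee 5 (Grace): dept_id=2 -> matches Engineering
Match against employees (self):
  - employee 1 (Victor): manager_id=NULL -> NULL
  - employee 2 (Yara): manager_id=NULL -> NULL
  - employee 3 (Leo): manager_id=2 -> Yara
  - employee 4 (Eli): manager_id=1 -> Victor
  - employee 5 (Grace): manager_id=2 -> Yara

SQL:
SELECT a.name, b.name AS department, c.name AS manager
FROM employees a
LEFT JOIN departments b ON a.dept_id = b.id
LEFT JOIN employees c ON a.manager_id = c.id

Result:
name   | department  | manager
-------+-------------+--------
Victor | Security    | NULL   
Yara   | NULL        | NULL   
Leo    | Research    | Yara   
Eli    | Sales       | Victor 
Grace  | Engineering | Yara   


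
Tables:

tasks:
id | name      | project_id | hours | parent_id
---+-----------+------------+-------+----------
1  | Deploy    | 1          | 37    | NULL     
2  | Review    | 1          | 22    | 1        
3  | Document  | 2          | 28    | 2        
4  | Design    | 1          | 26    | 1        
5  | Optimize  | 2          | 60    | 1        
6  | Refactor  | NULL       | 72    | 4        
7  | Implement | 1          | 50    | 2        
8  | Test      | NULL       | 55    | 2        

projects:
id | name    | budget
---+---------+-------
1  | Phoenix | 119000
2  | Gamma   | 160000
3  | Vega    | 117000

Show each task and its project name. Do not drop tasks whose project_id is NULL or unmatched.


LEFT JOIN keeps every row from tasks (the left table); where project_id has no match in projects, the project columns become NULL. Walk through each task:
  - task 1 (Deploy): project_id=1 -> matches Phoenix
  - task 2 (Review): project_id=1 -> matches Phoenix
  - task 3 (Document): project_id=2 -> matches Gamma
  - task 4 (Design): project_id=1 -> matches Phoenix
  - task 5 (Optimize): project_id=2 -> matches Gamma
  - task 6 (Refactor): project_id=NULL, no match -> kept with NULL
  - task 7 (Implement): project_id=1 -> matches Phoenix
  - task 8 (Test): project_id=NULL, no match -> kept with NULL
All 8 rows appear; 2 have NULL project.

SQL:
SELECT a.name, b.name AS project
FROM tasks a
LEFT JOIN projects b ON a.project_id = b.id

Result:
name      | project
----------+--------
Deploy    | Phoenix
Review    | Phoenix
Document  | Gamma  
Design    | Phoenix
Optimize  | Gamma  
Refactor  | NULL   
Implement | Phoenix
Test      | NULL   


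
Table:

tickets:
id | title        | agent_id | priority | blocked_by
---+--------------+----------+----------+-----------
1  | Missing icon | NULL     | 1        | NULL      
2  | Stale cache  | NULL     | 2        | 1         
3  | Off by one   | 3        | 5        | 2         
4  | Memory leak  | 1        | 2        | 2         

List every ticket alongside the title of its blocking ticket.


This is a self-join: tickets is joined to a second copy of itself, matching each row's blocked_by to another row's id. Use LEFT JOIN so rows with blocked_by=NULL are kept.
  - ticket 1 (Missing icon): blocked_by=NULL -> NULL
  - ticket 2 (Stale cache): blocked_by=1 -> Missing icon
  - ticket 3 (Off by one): blocked_by=2 -> Stale cache
  - ticket 4 (Memory leak): blocked_by=2 -> Stale cache

SQL:
SELECT a.title AS item, b.title AS blocked_by
FROM tickets a
LEFT JOIN tickets b ON a.blocked_by = b.id

Result:
item         | blocked_by  
-------------+-------------
Missing icon | NULL        
Stale cache  | Missing icon
Off by one   | Stale cache 
Memory leak  | Stale cache 


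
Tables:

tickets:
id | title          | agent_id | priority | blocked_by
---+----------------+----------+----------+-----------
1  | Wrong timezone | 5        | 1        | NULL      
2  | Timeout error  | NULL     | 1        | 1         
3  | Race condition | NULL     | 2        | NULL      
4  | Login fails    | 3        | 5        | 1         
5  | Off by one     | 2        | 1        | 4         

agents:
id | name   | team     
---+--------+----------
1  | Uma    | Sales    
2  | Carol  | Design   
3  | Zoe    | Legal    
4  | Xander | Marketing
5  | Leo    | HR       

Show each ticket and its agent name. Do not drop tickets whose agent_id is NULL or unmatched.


LEFT JOIN keeps every row from tickets (the left table); where agent_id has no match in agents, the agent columns become NULL. Walk through each ticket:
  - ticket 1 (Wrong timezone): agent_id=5 -> matches Leo
  - ticket 2 (Timeout error): agent_id=NULL, no match -> kept with NULL
  - ticket 3 (Race condition): agent_id=NULL, no match -> kept with NULL
  - ticket 4 (Login fails): agent_id=3 -> matches Zoe
  - ticket 5 (Off by one): agent_id=2 -> matches Carol
All 5 rows appear; 2 have NULL agent.

SQL:
SELECT a.title, b.name AS agent
FROM tickets a
LEFT JOIN agents b ON a.agent_id = b.id

Result:
title          | agent
---------------+------
Wrong timezone | Leo  
Timeout error  | NULL 
Race condition | NULL 
Login fails    | Zoe  
Off by one     | Carol


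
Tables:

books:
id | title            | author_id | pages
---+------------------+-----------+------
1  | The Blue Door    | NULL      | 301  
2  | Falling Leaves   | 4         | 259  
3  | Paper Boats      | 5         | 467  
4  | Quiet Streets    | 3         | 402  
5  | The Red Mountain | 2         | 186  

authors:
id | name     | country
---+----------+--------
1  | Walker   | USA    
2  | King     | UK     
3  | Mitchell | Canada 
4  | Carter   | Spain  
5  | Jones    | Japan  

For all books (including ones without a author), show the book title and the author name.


LEFT JOIN keeps every row from books (the left table); where author_id has no match in authors, the author columns become NULL. Walk through each book:
  - book 1 (The Blue Door): author_id=NULL, no match -> kept with NULL
  - book 2 (Falling Leaves): author_id=4 -> matches Carter
  - book 3 (Paper Boats): author_id=5 -> matches Jones
  - book 4 (Quiet Streets): author_id=3 -> matches Mitchell
  - book 5 (The Red Mountain): author_id=2 -> matches King
All 5 rows appear; 1 has NULL author.

SQL:
SELECT a.title, b.name AS author
FROM books a
LEFT JOIN authors b ON a.author_id = b.id

Result:
title            | author  
-----------------+---------
The Blue Door    | NULL    
Falling Leaves   | Carter  
Paper Boats      | Jones   
Quiet Streets    | Mitchell
The Red Mountain | King    


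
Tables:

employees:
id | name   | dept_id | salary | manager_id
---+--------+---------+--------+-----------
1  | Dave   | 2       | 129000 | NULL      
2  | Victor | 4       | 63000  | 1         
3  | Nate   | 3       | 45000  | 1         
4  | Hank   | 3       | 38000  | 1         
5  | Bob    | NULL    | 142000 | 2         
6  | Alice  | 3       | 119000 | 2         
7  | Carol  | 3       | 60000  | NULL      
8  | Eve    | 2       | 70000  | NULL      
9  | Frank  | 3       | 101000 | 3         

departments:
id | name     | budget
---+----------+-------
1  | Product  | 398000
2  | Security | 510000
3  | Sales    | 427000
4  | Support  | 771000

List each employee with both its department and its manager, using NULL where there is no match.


Two LEFT JOINs from the same base table employees: one to departments via dept_id, one to employees itself via manager_id. Both are LEFT so every employee is preserved.
Match against departments:
  - employee 1 (Dave): dept_id=2 -> matches Security
  - employee 2 (Victor): dept_id=4 -> matches Support
  - employee 3 (Nate): dept_id=3 -> matches Sales
  - employee 4 (Hank): dept_id=3 -> matches Sales
  - employee 5 (Bob): dept_id=NULL, no match -> kept with NULL
  - employee 6 (Alice): dept_id=3 -> matches Sales
  - employee 7 (Carol): dept_id=3 -> matches Sales
  - employee 8 (Eve): dept_id=2 -> matches Security
  - employee 9 (Frank): dept_id=3 -> matches Sales
Match against employees (self):
  - employee 1 (Dave): manager_id=NULL -> NULL
  - employee 2 (Victor): manager_id=1 -> Dave
  - employee 3 (Nate): manager_id=1 -> Dave
  - employee 4 (Hank): manager_id=1 -> Dave
  - employee 5 (Bob): manager_id=2 -> Victor
  - employee 6 (Alice): manager_id=2 -> Victor
  - employee 7 (Carol): manager_id=NULL -> NULL
  - employee 8 (Eve): manager_id=NULL -> NULL
  - employee 9 (Frank): manager_id=3 -> Nate

SQL:
SELECT a.name, b.name AS department, c.name AS manager
FROM employees a
LEFT JOIN departments b ON a.dept_id = b.id
LEFT JOIN employees c ON a.manager_id = c.id

Result:
name   | department | manager
-------+------------+--------
Dave   | Security   | NULL   
Victor | Support    | Dave   
Nate   | Sales      | Dave   
Hank   | Sales      | Dave   
Bob    | NULL       | Victor 
Alice  | Sales      | Victor 
Carol  | Sales      | NULL   
Eve    | Security   | NULL   
Frank  | Sales      | Nate   


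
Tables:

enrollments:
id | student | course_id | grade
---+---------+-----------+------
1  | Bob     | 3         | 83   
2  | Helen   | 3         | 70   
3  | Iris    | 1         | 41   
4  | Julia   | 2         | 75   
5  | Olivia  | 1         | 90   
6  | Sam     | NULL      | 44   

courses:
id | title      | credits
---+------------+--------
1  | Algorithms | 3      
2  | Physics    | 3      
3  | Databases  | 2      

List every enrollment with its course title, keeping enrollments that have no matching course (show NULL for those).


LEFT JOIN keeps every row from enrollments (the left table); where course_id has no match in courses, the course columns become NULL. Walk through each enrollment:
  - enrollment 1 (Bob): course_id=3 -> matches Databases
  - enrollment 2 (Helen): course_id=3 -> matches Databases
  - enrollment 3 (Iris): course_id=1 -> matches Algorithms
  - enrollment 4 (Julia): course_id=2 -> matches Physics
  - enrollment 5 (Olivia): course_id=1 -> matches Algorithms
  - enrollment 6 (Sam): course_id=NULL, no match -> kept with NULL
All 6 rows appear; 1 has NULL course.

SQL:
SELECT a.student, b.title AS course
FROM enrollments a
LEFT JOIN courses b ON a.course_id = b.id

Result:
student | course    
--------+-----------
Bob     | Databases 
Helen   | Databases 
Iris    | Algorithms
Julia   | Physics   
Olivia  | Algorithms
Sam     | NULL      


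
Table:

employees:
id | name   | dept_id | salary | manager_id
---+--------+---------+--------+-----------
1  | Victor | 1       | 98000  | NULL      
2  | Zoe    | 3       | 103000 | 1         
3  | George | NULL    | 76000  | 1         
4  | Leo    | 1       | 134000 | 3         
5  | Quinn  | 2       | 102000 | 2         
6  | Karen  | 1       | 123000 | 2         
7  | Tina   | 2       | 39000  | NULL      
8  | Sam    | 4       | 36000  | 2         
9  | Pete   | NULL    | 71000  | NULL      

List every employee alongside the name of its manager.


This is a self-join: employees is joined to a second copy of itself, matching each row's manager_id to another row's id. Use LEFT JOIN so rows with manager_id=NULL are kept.
  - employee 1 (Victor): manager_id=NULL -> NULL
  - employee 2 (Zoe): manager_id=1 -> Victor
  - employee 3 (George): manager_id=1 -> Victor
  - employee 4 (Leo): manager_id=3 -> George
  - employee 5 (Quinn): manager_id=2 -> Zoe
  - employee 6 (Karen): manager_id=2 -> Zoe
  - employee 7 (Tina): manager_id=NULL -> NULL
  - employee 8 (Sam): manager_id=2 -> Zoe
  - employee 9 (Pete): manager_id=NULL -> NULL

SQL:
SELECT a.name AS item, b.name AS manager
FROM employees a
LEFT JOIN employees b ON a.manager_id = b.id

Result:
item   | manager
-------+--------
Victor | NULL   
Zoe    | Victor 
George | Victor 
Leo    | George 
Quinn  | Zoe    
Karen  | Zoe    
Tina   | NULL   
Sam    | Zoe    
Pete   | NULL   


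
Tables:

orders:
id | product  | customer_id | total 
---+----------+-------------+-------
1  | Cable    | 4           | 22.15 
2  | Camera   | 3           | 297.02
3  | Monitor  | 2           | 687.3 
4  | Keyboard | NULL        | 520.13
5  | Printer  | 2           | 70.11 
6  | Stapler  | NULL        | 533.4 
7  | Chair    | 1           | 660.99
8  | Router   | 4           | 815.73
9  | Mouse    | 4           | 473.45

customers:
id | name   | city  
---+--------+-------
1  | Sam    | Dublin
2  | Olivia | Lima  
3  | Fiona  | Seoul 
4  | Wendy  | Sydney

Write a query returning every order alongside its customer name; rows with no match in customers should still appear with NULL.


LEFT JOIN keeps every row from orders (the left table); where customer_id has no match in customers, the customer columns become NULL. Walk through each order:
  - order 1 (Cable): customer_id=4 -> matches Wendy
  - order 2 (Camera): customer_id=3 -> matches Fiona
  - order 3 (Monitor): customer_id=2 -> matches Olivia
  - order 4 (Keyboard): customer_id=NULL, no match -> kept with NULL
  - order 5 (Printer): customer_id=2 -> matches Olivia
  - order 6 (Stapler): customer_id=NULL, no match -> kept with NULL
  - order 7 (Chair): customer_id=1 -> matches Sam
  - order 8 (Router): customer_id=4 -> matches Wendy
  - order 9 (Mouse): customer_id=4 -> matches Wendy
All 9 rows appear; 2 have NULL customer.

SQL:
SELECT a.product, b.name AS customer
FROM orders a
LEFT JOIN customers b ON a.customer_id = b.id

Result:
product  | customer
---------+---------
Cable    | Wendy   
Camera   | Fiona   
Monitor  | Olivia  
Keyboard | NULL    
Printer  | Olivia  
Stapler  | NULL    
Chair    | Sam     
Router   | Wendy   
Mouse    | Wendy   


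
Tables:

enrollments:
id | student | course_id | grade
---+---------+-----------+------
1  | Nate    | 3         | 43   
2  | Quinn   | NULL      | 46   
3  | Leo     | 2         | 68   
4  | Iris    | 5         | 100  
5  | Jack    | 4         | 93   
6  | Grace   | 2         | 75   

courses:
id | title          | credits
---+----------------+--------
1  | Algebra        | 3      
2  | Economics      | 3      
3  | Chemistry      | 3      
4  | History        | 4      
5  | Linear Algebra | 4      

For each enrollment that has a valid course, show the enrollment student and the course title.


INNER JOIN keeps only enrollments rows whose course_id matches an id in courses. Walk through each enrollment:
  - enrollment 1 (Nate): course_id=3 -> matches Chemistry
  - enrollment 2 (Quinn): course_id=NULL, no match -> dropped
  - enrollment 3 (Leo): course_id=2 -> matches Economics
  - enrollment 4 (Iris): course_id=5 -> matches Linear Algebra
  - enrollment 5 (Jack): course_id=4 -> matches History
  - enrollment 6 (Grace): course_id=2 -> matches Economics
So 1 of 6 rows is dropped.

SQL:
SELECT a.student, b.title AS course
FROM enrollments a
INNER JOIN courses b ON a.course_id = b.id

Result:
student | course        
--------+---------------
Nate    | Chemistry     
Leo     | Economics     
Iris    | Linear Algebra
Jack    | History       
Grace   | Economics     


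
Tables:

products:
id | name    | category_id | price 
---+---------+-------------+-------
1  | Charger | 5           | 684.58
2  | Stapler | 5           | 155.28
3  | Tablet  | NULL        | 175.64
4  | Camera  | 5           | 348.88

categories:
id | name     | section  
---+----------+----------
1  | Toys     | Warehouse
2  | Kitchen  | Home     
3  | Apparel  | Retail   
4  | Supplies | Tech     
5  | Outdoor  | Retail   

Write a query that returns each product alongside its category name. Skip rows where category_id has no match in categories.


INNER JOIN keeps only products rows whose category_id matches an id in categories. Walk through each product:
  - product 1 (Charger): category_id=5 -> matches Outdoor
  - product 2 (Stapler): category_id=5 -> matches Outdoor
  - product 3 (Tablet): category_id=NULL, no match -> dropped
  - product 4 (Camera): category_id=5 -> matches Outdoor
So 1 of 4 rows is dropped.

SQL:
SELECT a.name, b.name AS category
FROM products a
INNER JOIN categories b ON a.category_id = b.id

Result:
name    | category
--------+---------
Charger | Outdoor 
Stapler | Outdoor 
Camera  | Outdoor 


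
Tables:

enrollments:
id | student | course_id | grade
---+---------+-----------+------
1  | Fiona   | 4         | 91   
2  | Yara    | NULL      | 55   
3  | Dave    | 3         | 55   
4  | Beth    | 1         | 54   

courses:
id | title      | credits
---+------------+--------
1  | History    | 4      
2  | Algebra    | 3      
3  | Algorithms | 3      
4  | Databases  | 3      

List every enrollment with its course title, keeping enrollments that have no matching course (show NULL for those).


LEFT JOIN keeps every row from enrollments (the left table); where course_id has no match in courses, the course columns become NULL. Walk through each enrollment:
  - enrollment 1 (Fiona): course_id=4 -> matches Databases
  - enrollment 2 (Yara): course_id=NULL, no match -> kept with NULL
  - enrollment 3 (Dave): course_id=3 -> matches Algorithms
  - enrollment 4 (Beth): course_id=1 -> matches History
All 4 rows appear; 1 has NULL course.

SQL:
SELECT a.student, b.title AS course
FROM enrollments a
LEFT JOIN courses b ON a.course_id = b.id

Result:
student | course    
--------+-----------
Fiona   | Databases 
Yara    | NULL      
Dave    | Algorithms
Beth    | History   


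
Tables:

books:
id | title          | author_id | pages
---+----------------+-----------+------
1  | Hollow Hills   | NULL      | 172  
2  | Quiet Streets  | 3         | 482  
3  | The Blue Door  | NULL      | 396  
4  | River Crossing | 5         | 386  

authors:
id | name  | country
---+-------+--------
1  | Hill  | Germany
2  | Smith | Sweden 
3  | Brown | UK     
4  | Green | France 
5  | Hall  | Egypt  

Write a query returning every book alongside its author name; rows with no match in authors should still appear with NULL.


LEFT JOIN keeps every row from books (the left table); where author_id has no match in authors, the author columns become NULL. Walk through each book:
  - book 1 (Hollow Hills): author_id=NULL, no match -> kept with NULL
  - book 2 (Quiet Streets): author_id=3 -> matches Brown
  - book 3 (The Blue Door): author_id=NULL, no match -> kept with NULL
  - book 4 (River Crossing): author_id=5 -> matches Hall
All 4 rows appear; 2 have NULL author.

SQL:
SELECT a.title, b.name AS author
FROM books a
LEFT JOIN authors b ON a.author_id = b.id

Result:
title          | author
---------------+-------
Hollow Hills   | NULL  
Quiet Streets  | Brown 
The Blue Door  | NULL  
River Crossing | Hall  


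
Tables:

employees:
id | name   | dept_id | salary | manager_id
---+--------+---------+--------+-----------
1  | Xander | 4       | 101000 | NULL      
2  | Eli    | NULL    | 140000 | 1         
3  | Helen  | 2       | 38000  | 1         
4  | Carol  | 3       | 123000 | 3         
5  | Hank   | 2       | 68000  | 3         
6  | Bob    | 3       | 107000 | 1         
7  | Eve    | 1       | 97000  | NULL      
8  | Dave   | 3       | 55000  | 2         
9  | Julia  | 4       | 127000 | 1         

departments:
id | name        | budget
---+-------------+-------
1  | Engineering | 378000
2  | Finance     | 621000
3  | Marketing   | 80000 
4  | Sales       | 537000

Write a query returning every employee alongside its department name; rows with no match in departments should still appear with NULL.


LEFT JOIN keeps every row from employees (the left table); where dept_id has no match in departments, the department columns become NULL. Walk through each employee:
  - employee 1 (Xander): dept_id=4 -> matches Sales
  - employee 2 (Eli): dept_id=NULL, no match -> kept with NULL
  - employee 3 (Helen): dept_id=2 -> matches Finance
  - employee 4 (Carol): dept_id=3 -> matches Marketing
  - employee 5 (Hank): dept_id=2 -> matches Finance
  - employee 6 (Bob): dept_id=3 -> matches Marketing
  - employee 7 (Eve): dept_id=1 -> matches Engineering
  - employee 8 (Dave): dept_id=3 -> matches Marketing
  - employee 9 (Julia): dept_id=4 -> matches Sales
All 9 rows appear; 1 has NULL department.

SQL:
SELECT a.name, b.name AS department
FROM employees a
LEFT JOIN departments b ON a.dept_id = b.id

Result:
name   | department 
-------+------------
Xander | Sales      
Eli    | NULL       
Helen  | Finance    
Carol  | Marketing  
Hank   | Finance    
Bob    | Marketing  
Eve    | Engineering
Dave   | Marketing  
Julia  | Sales      


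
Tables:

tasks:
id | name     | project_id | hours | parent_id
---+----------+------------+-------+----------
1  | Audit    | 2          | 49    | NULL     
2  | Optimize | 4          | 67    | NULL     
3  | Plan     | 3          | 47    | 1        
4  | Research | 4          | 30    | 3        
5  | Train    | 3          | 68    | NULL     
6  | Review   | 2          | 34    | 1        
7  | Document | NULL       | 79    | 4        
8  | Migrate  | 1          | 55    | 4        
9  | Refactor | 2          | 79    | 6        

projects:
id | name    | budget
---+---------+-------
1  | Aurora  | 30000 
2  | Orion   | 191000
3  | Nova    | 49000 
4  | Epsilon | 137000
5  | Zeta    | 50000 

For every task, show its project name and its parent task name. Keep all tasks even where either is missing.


Two LEFT JOINs from the same base table tasks: one to projects via project_id, one to tasks itself via parent_id. Both are LEFT so every task is preserved.
Match against projects:
  - task 1 (Audit): project_id=2 -> matches Orion
  - task 2 (Optimize): project_id=4 -> matches Epsilon
  - task 3 (Plan): project_id=3 -> matches Nova
  - task 4 (Research): project_id=4 -> matches Epsilon
  - task 5 (Train): project_id=3 -> matches Nova
  - task 6 (Review): project_id=2 -> matches Orion
  - task 7 (Document): project_id=NULL, no match -> kept with NULL
  - task 8 (Migrate): project_id=1 -> matches Aurora
  - task 9 (Refactor): project_id=2 -> matches Orion
Match against tasks (self):
  - task 1 (Audit): parent_id=NULL -> NULL
  - task 2 (Optimize): parent_id=NULL -> NULL
  - task 3 (Plan): parent_id=1 -> Audit
  - task 4 (Research): parent_id=3 -> Plan
  - task 5 (Train): parent_id=NULL -> NULL
  - task 6 (Review): parent_id=1 -> Audit
  - task 7 (Document): parent_id=4 -> Research
  - task 8 (Migrate): parent_id=4 -> Research
  - task 9 (Refactor): parent_id=6 -> Review

SQL:
SELECT a.name, b.name AS project, c.name AS parent
FROM tasks a
LEFT JOIN projects b ON a.project_id = b.id
LEFT JOIN tasks c ON a.parent_id = c.id

Result:
name     | project | parent  
---------+---------+---------
Audit    | Orion   | NULL    
Optimize | Epsilon | NULL    
Plan     | Nova    | Audit   
Research | Epsilon | Plan    
Train    | Nova    | NULL    
Review   | Orion   | Audit   
Document | NULL    | Research
Migrate  | Aurora  | Research
Refactor | Orion   | Review  


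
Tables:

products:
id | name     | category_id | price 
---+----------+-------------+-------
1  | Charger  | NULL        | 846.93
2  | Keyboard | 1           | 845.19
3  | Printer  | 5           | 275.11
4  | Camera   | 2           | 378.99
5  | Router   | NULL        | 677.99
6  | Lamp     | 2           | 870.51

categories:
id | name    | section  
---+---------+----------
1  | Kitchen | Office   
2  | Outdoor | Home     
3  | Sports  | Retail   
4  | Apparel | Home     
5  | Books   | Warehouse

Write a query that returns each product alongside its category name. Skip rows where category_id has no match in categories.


INNER JOIN keeps only products rows whose category_id matches an id in categories. Walk through each product:
  - product 1 (Charger): category_id=NULL, no match -> dropped
  - product 2 (Keyboard): category_id=1 -> matches Kitchen
  - product 3 (Printer): category_id=5 -> matches Books
  - product 4 (Camera): category_id=2 -> matches Outdoor
  - product 5 (Router): category_id=NULL, no match -> dropped
  - product 6 (Lamp): category_id=2 -> matches Outdoor
So 2 of 6 rows are dropped.

SQL:
SELECT a.name, b.name AS category
FROM products a
INNER JOIN categories b ON a.category_id = b.id

Result:
name     | category
---------+---------
Keyboard | Kitchen 
Printer  | Books   
Camera   | Outdoor 
Lamp     | Outdoor 
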